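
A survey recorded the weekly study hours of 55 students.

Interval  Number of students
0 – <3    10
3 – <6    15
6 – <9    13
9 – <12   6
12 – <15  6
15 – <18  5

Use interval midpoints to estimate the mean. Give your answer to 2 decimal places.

7.39

Midpoints: 1.5, 4.5, 7.5, 10.5, 13.5, 16.5
Σfm = 10×1.5 + 15×4.5 + 13×7.5 + 6×10.5 + 6×13.5 + 5×16.5 = 406.5
n = Σf = 55
Mean = 406.5 / 55 = 7.3909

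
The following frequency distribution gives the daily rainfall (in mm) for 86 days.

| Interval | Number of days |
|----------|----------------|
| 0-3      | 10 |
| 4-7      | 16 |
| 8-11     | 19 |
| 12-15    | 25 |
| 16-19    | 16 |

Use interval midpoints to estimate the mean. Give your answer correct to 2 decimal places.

10.48

Midpoints: 1.5, 5.5, 9.5, 13.5, 17.5
Σfm = 10×1.5 + 16×5.5 + 19×9.5 + 25×13.5 + 16×17.5 = 901
n = Σf = 86
Mean = 901 / 86 = 10.4767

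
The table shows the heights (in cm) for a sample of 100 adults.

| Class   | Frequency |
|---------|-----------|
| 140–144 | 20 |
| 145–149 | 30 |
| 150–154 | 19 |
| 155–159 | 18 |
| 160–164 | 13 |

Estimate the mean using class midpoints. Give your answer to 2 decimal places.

150.70

Midpoints: 142, 147, 152, 157, 162
Σfm = 20×142 + 30×147 + 19×152 + 18×157 + 13×162 = 15070
n = Σf = 100
Mean = 15070 / 100 = 150.7000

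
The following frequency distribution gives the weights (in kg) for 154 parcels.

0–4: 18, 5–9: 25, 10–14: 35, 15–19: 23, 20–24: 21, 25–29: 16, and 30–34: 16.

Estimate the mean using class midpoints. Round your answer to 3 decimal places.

15.766

Midpoints: 2, 7, 12, 17, 22, 27, 32
Σfm = 18×2 + 25×7 + 35×12 + 23×17 + 21×22 + 16×27 + 16×32 = 2428
n = Σf = 154
Mean = 2428 / 154 = 15.7662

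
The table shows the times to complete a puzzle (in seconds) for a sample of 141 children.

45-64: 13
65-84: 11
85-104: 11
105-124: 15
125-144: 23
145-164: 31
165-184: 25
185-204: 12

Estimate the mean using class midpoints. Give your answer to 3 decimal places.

133.791

Midpoints: 54.5, 74.5, 94.5, 114.5, 134.5, 154.5, 174.5, 194.5
Σfm = 13×54.5 + 11×74.5 + 11×94.5 + 15×114.5 + 23×134.5 + 31×154.5 + 25×174.5 + 12×194.5 = 18864.5
n = Σf = 141
Mean = 18864.5 / 141 = 133.7908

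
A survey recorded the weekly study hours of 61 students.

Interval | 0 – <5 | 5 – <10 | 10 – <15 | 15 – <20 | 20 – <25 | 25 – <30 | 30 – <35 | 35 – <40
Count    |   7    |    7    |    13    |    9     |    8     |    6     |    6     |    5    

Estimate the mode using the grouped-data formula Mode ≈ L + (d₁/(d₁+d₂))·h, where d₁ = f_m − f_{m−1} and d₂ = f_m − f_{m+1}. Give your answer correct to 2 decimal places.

Modal class: 10 – <15 (highest frequency 13).
d₁ = 13 − 7 = 6, d₂ = 13 − 9 = 4
Mode ≈ 10 + (6/(6+4)) × 5 = 10 + 3.0000 = 13.0000

13.00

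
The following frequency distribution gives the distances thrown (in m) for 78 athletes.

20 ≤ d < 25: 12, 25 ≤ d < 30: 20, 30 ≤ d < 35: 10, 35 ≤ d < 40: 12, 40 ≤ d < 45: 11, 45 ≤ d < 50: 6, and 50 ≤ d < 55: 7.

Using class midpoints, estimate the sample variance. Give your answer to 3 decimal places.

Midpoints: 22.5, 27.5, 32.5, 37.5, 42.5, 47.5, 52.5
n = 78, Σfm = 2715, mean = 34.8077
Σfm² = 101337.5
Σf(m − x̄)² = Σfm² − (Σfm)²/n = 101337.5 − 2715²/78 = 6834.6154
Sample variance = 6834.6154 / 77 = 88.7612

88.761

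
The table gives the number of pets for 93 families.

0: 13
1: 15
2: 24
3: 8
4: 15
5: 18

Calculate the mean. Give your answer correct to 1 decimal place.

Values: 0, 1, 2, 3, 4, 5
Σfx = 13×0 + 15×1 + 24×2 + 8×3 + 15×4 + 18×5 = 237
n = Σf = 93
Mean = 237 / 93 = 2.5484

2.5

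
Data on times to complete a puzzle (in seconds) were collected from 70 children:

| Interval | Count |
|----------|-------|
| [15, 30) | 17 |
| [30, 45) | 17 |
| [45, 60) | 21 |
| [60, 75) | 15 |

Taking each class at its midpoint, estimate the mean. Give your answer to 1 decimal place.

Midpoints: 22.5, 37.5, 52.5, 67.5
Σfm = 17×22.5 + 17×37.5 + 21×52.5 + 15×67.5 = 3135
n = Σf = 70
Mean = 3135 / 70 = 44.7857

44.8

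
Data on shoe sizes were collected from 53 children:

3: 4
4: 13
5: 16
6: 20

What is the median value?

5

Cumulative frequencies: 4, 17, 33, 53
n = 53, so the median is the value in position (n+1)/2 = 27.
Position 27 falls at value 5.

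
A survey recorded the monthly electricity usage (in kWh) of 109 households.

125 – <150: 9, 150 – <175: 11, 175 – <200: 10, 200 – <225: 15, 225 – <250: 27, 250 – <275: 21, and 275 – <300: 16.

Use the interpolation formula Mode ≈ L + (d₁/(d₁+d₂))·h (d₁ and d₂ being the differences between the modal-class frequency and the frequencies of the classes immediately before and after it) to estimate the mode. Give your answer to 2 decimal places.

Modal class: 225 – <250 (highest frequency 27).
d₁ = 27 − 15 = 12, d₂ = 27 − 21 = 6
Mode ≈ 225 + (12/(12+6)) × 25 = 225 + 16.6667 = 241.6667

241.67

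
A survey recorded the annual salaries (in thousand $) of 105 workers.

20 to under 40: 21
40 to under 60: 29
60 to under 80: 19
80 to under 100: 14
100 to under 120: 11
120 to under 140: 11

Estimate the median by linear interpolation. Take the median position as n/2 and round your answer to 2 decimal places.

62.63

Cumulative frequencies: 21, 50, 69, 83, 94, 105
n = 105; position = n/2 = 52.5.
This falls in the class 60 to under 80: L = 60, F = 50, f = 19, h = 20.
Median ≈ 60 + ((52.5 − 50) / 19) × 20 = 62.6316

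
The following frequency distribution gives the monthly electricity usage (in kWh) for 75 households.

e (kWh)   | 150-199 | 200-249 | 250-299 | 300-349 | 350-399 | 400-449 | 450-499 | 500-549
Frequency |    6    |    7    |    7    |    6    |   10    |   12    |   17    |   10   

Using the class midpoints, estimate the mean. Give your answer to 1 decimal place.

Midpoints: 174.5, 224.5, 274.5, 324.5, 374.5, 424.5, 474.5, 524.5
Σfm = 6×174.5 + 7×224.5 + 7×274.5 + 6×324.5 + 10×374.5 + 12×424.5 + 17×474.5 + 10×524.5 = 28637.5
n = Σf = 75
Mean = 28637.5 / 75 = 381.8333

381.8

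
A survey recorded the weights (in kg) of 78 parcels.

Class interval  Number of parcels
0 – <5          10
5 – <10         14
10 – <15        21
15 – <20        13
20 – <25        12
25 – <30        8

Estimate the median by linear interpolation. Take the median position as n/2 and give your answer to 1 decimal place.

Cumulative frequencies: 10, 24, 45, 58, 70, 78
n = 78; position = n/2 = 39.
This falls in the class 10 – <15: L = 10, F = 24, f = 21, h = 5.
Median ≈ 10 + ((39 − 24) / 21) × 5 = 13.5714

13.6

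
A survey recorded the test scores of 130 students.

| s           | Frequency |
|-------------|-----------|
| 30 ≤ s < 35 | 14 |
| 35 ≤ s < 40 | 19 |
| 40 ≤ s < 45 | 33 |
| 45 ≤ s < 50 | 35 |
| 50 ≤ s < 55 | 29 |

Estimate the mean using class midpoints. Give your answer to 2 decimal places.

44.27

Midpoints: 32.5, 37.5, 42.5, 47.5, 52.5
Σfm = 14×32.5 + 19×37.5 + 33×42.5 + 35×47.5 + 29×52.5 = 5755
n = Σf = 130
Mean = 5755 / 130 = 44.2692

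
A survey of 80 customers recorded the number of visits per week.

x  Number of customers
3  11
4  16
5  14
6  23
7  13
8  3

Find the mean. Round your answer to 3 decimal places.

5.250

Values: 3, 4, 5, 6, 7, 8
Σfx = 11×3 + 16×4 + 14×5 + 23×6 + 13×7 + 3×8 = 420
n = Σf = 80
Mean = 420 / 80 = 5.2500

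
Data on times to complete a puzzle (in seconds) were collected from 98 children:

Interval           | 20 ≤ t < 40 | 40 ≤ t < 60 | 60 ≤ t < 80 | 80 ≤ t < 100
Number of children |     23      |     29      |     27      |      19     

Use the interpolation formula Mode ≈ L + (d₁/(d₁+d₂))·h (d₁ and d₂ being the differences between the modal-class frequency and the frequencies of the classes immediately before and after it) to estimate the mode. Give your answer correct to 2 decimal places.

Modal class: 40 ≤ t < 60 (highest frequency 29).
d₁ = 29 − 23 = 6, d₂ = 29 − 27 = 2
Mode ≈ 40 + (6/(6+2)) × 20 = 40 + 15.0000 = 55.0000

55.00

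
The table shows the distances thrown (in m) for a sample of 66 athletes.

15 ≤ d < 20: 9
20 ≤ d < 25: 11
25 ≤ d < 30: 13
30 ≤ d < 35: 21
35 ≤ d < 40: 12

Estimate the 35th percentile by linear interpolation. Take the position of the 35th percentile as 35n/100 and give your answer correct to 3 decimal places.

Cumulative frequencies: 9, 20, 33, 54, 66
n = 66; position = 35n/100 = 23.1.
This falls in the class 25 ≤ d < 30: L = 25, F = 20, f = 13, h = 5.
35th percentile ≈ 25 + ((23.1 − 20) / 13) × 5 = 26.1923

26.192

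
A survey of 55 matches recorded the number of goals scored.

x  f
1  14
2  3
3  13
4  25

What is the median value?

Cumulative frequencies: 14, 17, 30, 55
n = 55, so the median is the value in position (n+1)/2 = 28.
Position 28 falls at value 3.

3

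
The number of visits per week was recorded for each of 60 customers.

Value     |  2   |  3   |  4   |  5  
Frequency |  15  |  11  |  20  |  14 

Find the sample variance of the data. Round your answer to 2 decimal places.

1.23

Values: 2, 3, 4, 5
n = 60, Σfx = 213, mean = 3.5500
Σfx² = 829
Σf(x − x̄)² = Σfx² − (Σfx)²/n = 829 − 213²/60 = 72.8500
Sample variance = 72.8500 / 59 = 1.2347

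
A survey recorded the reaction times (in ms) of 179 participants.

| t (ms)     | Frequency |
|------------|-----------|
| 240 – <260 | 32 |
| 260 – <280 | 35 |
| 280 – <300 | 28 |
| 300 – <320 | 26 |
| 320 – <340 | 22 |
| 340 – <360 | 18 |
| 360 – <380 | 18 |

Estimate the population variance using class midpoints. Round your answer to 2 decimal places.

Midpoints: 250, 270, 290, 310, 330, 350, 370
n = 179, Σfm = 53850, mean = 300.8380
Σfm² = 16469900
Σf(m − x̄)² = Σfm² − (Σfm)²/n = 16469900 − 53850²/179 = 269774.3017
Population variance = 269774.3017 / 179 = 1507.1190

1507.12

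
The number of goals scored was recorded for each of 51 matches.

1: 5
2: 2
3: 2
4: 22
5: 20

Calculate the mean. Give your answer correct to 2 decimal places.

Values: 1, 2, 3, 4, 5
Σfx = 5×1 + 2×2 + 2×3 + 22×4 + 20×5 = 203
n = Σf = 51
Mean = 203 / 51 = 3.9804

3.98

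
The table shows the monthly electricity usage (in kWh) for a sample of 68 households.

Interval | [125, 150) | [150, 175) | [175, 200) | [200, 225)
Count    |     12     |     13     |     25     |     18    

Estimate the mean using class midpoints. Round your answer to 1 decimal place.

Midpoints: 137.5, 162.5, 187.5, 212.5
Σfm = 12×137.5 + 13×162.5 + 25×187.5 + 18×212.5 = 12275
n = Σf = 68
Mean = 12275 / 68 = 180.5147

180.5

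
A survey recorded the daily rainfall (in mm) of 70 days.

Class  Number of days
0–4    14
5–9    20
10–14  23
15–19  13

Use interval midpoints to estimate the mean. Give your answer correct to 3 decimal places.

Midpoints: 2, 7, 12, 17
Σfm = 14×2 + 20×7 + 23×12 + 13×17 = 665
n = Σf = 70
Mean = 665 / 70 = 9.5000

9.500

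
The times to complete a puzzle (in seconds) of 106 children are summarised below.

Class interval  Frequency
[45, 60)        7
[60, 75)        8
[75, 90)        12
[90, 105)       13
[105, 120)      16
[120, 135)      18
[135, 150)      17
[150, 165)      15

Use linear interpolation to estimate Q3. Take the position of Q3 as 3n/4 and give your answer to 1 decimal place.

Cumulative frequencies: 7, 15, 27, 40, 56, 74, 91, 106
n = 106; position = 3n/4 = 79.5.
This falls in the class [135, 150): L = 135, F = 74, f = 17, h = 15.
Upper quartile ≈ 135 + ((79.5 − 74) / 17) × 15 = 139.8529

139.9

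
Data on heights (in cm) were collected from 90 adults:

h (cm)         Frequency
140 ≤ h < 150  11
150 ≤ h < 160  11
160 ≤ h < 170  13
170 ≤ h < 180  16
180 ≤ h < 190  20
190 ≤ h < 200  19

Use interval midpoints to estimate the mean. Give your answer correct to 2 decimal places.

Midpoints: 145, 155, 165, 175, 185, 195
Σfm = 11×145 + 11×155 + 13×165 + 16×175 + 20×185 + 19×195 = 15650
n = Σf = 90
Mean = 15650 / 90 = 173.8889

173.89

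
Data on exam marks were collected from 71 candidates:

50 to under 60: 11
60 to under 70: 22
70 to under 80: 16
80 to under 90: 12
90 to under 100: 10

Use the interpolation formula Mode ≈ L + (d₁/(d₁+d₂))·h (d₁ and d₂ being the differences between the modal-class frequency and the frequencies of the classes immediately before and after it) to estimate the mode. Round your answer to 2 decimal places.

66.47

Modal class: 60 to under 70 (highest frequency 22).
d₁ = 22 − 11 = 11, d₂ = 22 − 16 = 6
Mode ≈ 60 + (11/(11+6)) × 10 = 60 + 6.4706 = 66.4706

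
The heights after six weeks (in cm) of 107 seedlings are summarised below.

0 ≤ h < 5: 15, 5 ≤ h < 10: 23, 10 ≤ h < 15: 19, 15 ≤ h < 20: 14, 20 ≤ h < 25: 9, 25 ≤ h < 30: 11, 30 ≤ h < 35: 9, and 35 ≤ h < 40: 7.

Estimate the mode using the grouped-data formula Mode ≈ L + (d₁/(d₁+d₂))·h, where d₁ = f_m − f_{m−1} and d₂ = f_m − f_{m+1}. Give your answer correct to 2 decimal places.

8.33

Modal class: 5 ≤ h < 10 (highest frequency 23).
d₁ = 23 − 15 = 8, d₂ = 23 − 19 = 4
Mode ≈ 5 + (8/(8+4)) × 5 = 5 + 3.3333 = 8.3333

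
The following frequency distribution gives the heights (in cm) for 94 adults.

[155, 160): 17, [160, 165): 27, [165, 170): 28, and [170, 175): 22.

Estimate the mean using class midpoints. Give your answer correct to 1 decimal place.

Midpoints: 157.5, 162.5, 167.5, 172.5
Σfm = 17×157.5 + 27×162.5 + 28×167.5 + 22×172.5 = 15550
n = Σf = 94
Mean = 15550 / 94 = 165.4255

165.4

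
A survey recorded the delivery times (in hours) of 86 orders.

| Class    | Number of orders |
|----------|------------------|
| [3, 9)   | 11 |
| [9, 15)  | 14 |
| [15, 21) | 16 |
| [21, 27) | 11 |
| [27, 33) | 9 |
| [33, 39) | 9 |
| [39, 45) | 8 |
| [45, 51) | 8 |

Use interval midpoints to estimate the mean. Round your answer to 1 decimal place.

Midpoints: 6, 12, 18, 24, 30, 36, 42, 48
Σfm = 11×6 + 14×12 + 16×18 + 11×24 + 9×30 + 9×36 + 8×42 + 8×48 = 2100
n = Σf = 86
Mean = 2100 / 86 = 24.4186

24.4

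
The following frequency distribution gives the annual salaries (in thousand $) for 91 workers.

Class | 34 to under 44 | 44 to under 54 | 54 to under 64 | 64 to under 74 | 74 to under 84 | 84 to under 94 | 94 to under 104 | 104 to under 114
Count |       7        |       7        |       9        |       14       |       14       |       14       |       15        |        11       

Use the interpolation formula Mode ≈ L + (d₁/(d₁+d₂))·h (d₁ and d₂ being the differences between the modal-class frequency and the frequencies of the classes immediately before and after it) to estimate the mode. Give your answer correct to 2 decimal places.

Modal class: 94 to under 104 (highest frequency 15).
d₁ = 15 − 14 = 1, d₂ = 15 − 11 = 4
Mode ≈ 94 + (1/(1+4)) × 10 = 94 + 2.0000 = 96.0000

96.00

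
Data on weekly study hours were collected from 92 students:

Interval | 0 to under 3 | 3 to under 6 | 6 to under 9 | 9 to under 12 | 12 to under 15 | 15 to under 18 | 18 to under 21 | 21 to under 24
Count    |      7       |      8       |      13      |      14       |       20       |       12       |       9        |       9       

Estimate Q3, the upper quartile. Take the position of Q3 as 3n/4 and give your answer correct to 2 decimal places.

16.75

Cumulative frequencies: 7, 15, 28, 42, 62, 74, 83, 92
n = 92; position = 3n/4 = 69.
This falls in the class 15 to under 18: L = 15, F = 62, f = 12, h = 3.
Upper quartile ≈ 15 + ((69 − 62) / 12) × 3 = 16.7500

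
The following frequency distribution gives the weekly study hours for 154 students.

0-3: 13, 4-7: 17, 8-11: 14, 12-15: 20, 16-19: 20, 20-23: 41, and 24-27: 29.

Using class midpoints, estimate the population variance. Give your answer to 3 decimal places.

59.890

Midpoints: 1.5, 5.5, 9.5, 13.5, 17.5, 21.5, 25.5
n = 154, Σfm = 2487, mean = 16.1494
Σfm² = 49386.5
Σf(m − x̄)² = Σfm² − (Σfm)²/n = 49386.5 − 2487²/154 = 9223.0649
Population variance = 9223.0649 / 154 = 59.8900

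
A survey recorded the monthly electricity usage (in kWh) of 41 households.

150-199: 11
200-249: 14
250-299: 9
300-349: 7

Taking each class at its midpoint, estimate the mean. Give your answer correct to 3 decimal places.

Midpoints: 174.5, 224.5, 274.5, 324.5
Σfm = 11×174.5 + 14×224.5 + 9×274.5 + 7×324.5 = 9804.5
n = Σf = 41
Mean = 9804.5 / 41 = 239.1341

239.134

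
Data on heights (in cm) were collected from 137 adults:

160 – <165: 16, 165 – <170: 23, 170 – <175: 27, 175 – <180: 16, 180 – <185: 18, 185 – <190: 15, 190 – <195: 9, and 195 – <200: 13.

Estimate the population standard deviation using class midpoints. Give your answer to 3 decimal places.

10.720

Midpoints: 162.5, 167.5, 172.5, 177.5, 182.5, 187.5, 192.5, 197.5
n = 137, Σfm = 24347.5, mean = 177.7190
Σfm² = 4342756.25
Σf(m − x̄)² = Σfm² − (Σfm)²/n = 4342756.25 − 24347.5²/137 = 15743.4307
Population variance = 15743.4307 / 137 = 114.9156
Standard deviation = √114.9156 = 10.7199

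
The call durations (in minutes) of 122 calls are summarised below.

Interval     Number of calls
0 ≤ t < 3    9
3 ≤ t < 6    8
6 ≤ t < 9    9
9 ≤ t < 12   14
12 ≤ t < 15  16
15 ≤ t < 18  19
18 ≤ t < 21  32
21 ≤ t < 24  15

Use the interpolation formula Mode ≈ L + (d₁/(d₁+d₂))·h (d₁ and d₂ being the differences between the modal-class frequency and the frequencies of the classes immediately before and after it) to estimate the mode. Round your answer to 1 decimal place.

19.3

Modal class: 18 ≤ t < 21 (highest frequency 32).
d₁ = 32 − 19 = 13, d₂ = 32 − 15 = 17
Mode ≈ 18 + (13/(13+17)) × 3 = 18 + 1.3000 = 19.3000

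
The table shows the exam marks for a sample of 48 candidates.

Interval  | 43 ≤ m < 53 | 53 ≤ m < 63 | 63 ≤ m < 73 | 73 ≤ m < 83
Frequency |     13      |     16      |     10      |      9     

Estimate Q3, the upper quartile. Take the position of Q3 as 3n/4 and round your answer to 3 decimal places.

70.000

Cumulative frequencies: 13, 29, 39, 48
n = 48; position = 3n/4 = 36.
This falls in the class 63 ≤ m < 73: L = 63, F = 29, f = 10, h = 10.
Upper quartile ≈ 63 + ((36 − 29) / 10) × 10 = 70.0000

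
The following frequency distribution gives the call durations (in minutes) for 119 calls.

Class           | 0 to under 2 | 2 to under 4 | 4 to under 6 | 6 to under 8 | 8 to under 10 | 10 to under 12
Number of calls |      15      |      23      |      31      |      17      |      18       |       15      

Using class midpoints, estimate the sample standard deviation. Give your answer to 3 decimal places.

3.135

Midpoints: 1, 3, 5, 7, 9, 11
n = 119, Σfm = 685, mean = 5.7563
Σfm² = 5103
Σf(m − x̄)² = Σfm² − (Σfm)²/n = 5103 − 685²/119 = 1159.9328
Sample variance = 1159.9328 / 118 = 9.8299
Standard deviation = √9.8299 = 3.1353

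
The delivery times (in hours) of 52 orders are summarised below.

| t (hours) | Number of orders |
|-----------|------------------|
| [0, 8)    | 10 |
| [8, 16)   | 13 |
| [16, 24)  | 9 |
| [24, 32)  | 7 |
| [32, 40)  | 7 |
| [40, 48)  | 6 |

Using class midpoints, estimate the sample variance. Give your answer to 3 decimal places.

177.327

Midpoints: 4, 12, 20, 28, 36, 44
n = 52, Σfm = 1088, mean = 20.9231
Σfm² = 31808
Σf(m − x̄)² = Σfm² − (Σfm)²/n = 31808 − 1088²/52 = 9043.6923
Sample variance = 9043.6923 / 51 = 177.3273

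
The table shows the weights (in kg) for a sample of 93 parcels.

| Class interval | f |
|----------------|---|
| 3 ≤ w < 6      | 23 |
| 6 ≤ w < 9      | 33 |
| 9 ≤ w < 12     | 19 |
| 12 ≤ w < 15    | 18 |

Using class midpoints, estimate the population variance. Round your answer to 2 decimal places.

9.97

Midpoints: 4.5, 7.5, 10.5, 13.5
n = 93, Σfm = 793.5, mean = 8.5323
Σfm² = 7697.25
Σf(m − x̄)² = Σfm² − (Σfm)²/n = 7697.25 − 793.5²/93 = 926.9032
Population variance = 926.9032 / 93 = 9.9667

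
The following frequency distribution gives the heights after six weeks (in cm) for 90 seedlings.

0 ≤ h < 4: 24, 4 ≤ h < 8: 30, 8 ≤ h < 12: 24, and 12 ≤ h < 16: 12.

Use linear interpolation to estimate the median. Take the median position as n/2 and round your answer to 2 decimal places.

6.80

Cumulative frequencies: 24, 54, 78, 90
n = 90; position = n/2 = 45.
This falls in the class 4 ≤ h < 8: L = 4, F = 24, f = 30, h = 4.
Median ≈ 4 + ((45 − 24) / 30) × 4 = 6.8000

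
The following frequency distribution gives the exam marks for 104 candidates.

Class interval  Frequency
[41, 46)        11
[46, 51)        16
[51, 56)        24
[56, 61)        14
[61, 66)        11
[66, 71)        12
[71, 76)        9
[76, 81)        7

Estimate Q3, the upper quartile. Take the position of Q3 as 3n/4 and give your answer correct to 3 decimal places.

Cumulative frequencies: 11, 27, 51, 65, 76, 88, 97, 104
n = 104; position = 3n/4 = 78.
This falls in the class [66, 71): L = 66, F = 76, f = 12, h = 5.
Upper quartile ≈ 66 + ((78 − 76) / 12) × 5 = 66.8333

66.833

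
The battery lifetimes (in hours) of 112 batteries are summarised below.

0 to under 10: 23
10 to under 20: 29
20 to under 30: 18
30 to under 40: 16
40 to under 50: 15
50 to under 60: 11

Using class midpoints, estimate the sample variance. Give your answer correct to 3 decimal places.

266.538

Midpoints: 5, 15, 25, 35, 45, 55
n = 112, Σfm = 2840, mean = 25.3571
Σfm² = 101600
Σf(m − x̄)² = Σfm² − (Σfm)²/n = 101600 − 2840²/112 = 29585.7143
Sample variance = 29585.7143 / 111 = 266.5380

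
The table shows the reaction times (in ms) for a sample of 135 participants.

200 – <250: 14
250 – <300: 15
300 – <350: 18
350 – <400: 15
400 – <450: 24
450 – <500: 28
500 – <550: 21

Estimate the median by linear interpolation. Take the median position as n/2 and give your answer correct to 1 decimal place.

411.5

Cumulative frequencies: 14, 29, 47, 62, 86, 114, 135
n = 135; position = n/2 = 67.5.
This falls in the class 400 – <450: L = 400, F = 62, f = 24, h = 50.
Median ≈ 400 + ((67.5 − 62) / 24) × 50 = 411.4583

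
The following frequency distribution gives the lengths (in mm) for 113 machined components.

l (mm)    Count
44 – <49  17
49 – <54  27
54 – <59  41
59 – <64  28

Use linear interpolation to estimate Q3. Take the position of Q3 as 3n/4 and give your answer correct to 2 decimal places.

58.97

Cumulative frequencies: 17, 44, 85, 113
n = 113; position = 3n/4 = 84.75.
This falls in the class 54 – <59: L = 54, F = 44, f = 41, h = 5.
Upper quartile ≈ 54 + ((84.75 − 44) / 41) × 5 = 58.9695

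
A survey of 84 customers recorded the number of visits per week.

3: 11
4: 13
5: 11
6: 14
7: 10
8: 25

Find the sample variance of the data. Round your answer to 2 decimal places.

3.26

Values: 3, 4, 5, 6, 7, 8
n = 84, Σfx = 494, mean = 5.8810
Σfx² = 3176
Σf(x − x̄)² = Σfx² − (Σfx)²/n = 3176 − 494²/84 = 270.8095
Sample variance = 270.8095 / 83 = 3.2628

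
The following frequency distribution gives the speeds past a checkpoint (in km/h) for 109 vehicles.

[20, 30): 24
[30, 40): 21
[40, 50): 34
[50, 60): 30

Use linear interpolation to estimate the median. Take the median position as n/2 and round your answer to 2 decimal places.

42.79

Cumulative frequencies: 24, 45, 79, 109
n = 109; position = n/2 = 54.5.
This falls in the class [40, 50): L = 40, F = 45, f = 34, h = 10.
Median ≈ 40 + ((54.5 − 45) / 34) × 10 = 42.7941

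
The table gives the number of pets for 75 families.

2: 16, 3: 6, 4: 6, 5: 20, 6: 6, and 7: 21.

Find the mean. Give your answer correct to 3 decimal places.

4.760

Values: 2, 3, 4, 5, 6, 7
Σfx = 16×2 + 6×3 + 6×4 + 20×5 + 6×6 + 21×7 = 357
n = Σf = 75
Mean = 357 / 75 = 4.7600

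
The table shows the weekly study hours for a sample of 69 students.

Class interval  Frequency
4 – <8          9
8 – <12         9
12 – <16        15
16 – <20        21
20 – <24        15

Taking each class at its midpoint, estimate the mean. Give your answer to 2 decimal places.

15.39

Midpoints: 6, 10, 14, 18, 22
Σfm = 9×6 + 9×10 + 15×14 + 21×18 + 15×22 = 1062
n = Σf = 69
Mean = 1062 / 69 = 15.3913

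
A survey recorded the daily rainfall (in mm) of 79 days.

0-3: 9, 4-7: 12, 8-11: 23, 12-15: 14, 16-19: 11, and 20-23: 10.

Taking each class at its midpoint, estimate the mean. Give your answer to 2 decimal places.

Midpoints: 1.5, 5.5, 9.5, 13.5, 17.5, 21.5
Σfm = 9×1.5 + 12×5.5 + 23×9.5 + 14×13.5 + 11×17.5 + 10×21.5 = 894.5
n = Σf = 79
Mean = 894.5 / 79 = 11.3228

11.32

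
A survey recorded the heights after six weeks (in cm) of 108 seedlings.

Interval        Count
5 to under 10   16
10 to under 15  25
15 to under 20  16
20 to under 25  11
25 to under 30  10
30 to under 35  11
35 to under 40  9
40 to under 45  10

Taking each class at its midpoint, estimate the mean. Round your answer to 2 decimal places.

Midpoints: 7.5, 12.5, 17.5, 22.5, 27.5, 32.5, 37.5, 42.5
Σfm = 16×7.5 + 25×12.5 + 16×17.5 + 11×22.5 + 10×27.5 + 11×32.5 + 9×37.5 + 10×42.5 = 2355
n = Σf = 108
Mean = 2355 / 108 = 21.8056

21.81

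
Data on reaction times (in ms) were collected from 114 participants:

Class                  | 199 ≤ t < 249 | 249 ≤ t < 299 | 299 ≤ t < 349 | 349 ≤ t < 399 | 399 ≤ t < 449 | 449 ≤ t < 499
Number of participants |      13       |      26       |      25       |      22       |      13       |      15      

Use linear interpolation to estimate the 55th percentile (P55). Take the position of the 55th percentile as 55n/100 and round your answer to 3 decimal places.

Cumulative frequencies: 13, 39, 64, 86, 99, 114
n = 114; position = 55n/100 = 62.7.
This falls in the class 299 ≤ t < 349: L = 299, F = 39, f = 25, h = 50.
55th percentile ≈ 299 + ((62.7 − 39) / 25) × 50 = 346.4000

346.400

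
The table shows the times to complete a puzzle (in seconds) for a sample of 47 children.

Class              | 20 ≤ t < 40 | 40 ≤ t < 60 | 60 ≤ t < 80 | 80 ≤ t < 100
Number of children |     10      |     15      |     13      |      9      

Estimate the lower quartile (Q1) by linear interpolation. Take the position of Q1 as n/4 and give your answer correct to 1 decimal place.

Cumulative frequencies: 10, 25, 38, 47
n = 47; position = n/4 = 11.75.
This falls in the class 40 ≤ t < 60: L = 40, F = 10, f = 15, h = 20.
Lower quartile ≈ 40 + ((11.75 − 10) / 15) × 20 = 42.3333

42.3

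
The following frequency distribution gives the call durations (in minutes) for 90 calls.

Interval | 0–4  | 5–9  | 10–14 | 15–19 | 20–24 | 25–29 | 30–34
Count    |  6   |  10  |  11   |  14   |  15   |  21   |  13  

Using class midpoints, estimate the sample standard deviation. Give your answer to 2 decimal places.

Midpoints: 2, 7, 12, 17, 22, 27, 32
n = 90, Σfm = 1765, mean = 19.6111
Σfm² = 42025
Σf(m − x̄)² = Σfm² − (Σfm)²/n = 42025 − 1765²/90 = 7411.3889
Sample variance = 7411.3889 / 89 = 83.2740
Standard deviation = √83.2740 = 9.1255

9.13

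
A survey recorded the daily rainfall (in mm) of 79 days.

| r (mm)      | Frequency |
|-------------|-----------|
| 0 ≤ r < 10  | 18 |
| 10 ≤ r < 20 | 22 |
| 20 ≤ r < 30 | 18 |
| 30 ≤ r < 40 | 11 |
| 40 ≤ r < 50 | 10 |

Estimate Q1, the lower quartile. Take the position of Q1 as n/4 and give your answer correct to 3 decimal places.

Cumulative frequencies: 18, 40, 58, 69, 79
n = 79; position = n/4 = 19.75.
This falls in the class 10 ≤ r < 20: L = 10, F = 18, f = 22, h = 10.
Lower quartile ≈ 10 + ((19.75 − 18) / 22) × 10 = 10.7955

10.795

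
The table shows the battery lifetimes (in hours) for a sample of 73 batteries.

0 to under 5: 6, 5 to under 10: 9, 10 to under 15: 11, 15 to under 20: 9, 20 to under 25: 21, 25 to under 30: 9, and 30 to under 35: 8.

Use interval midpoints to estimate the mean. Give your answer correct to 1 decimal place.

Midpoints: 2.5, 7.5, 12.5, 17.5, 22.5, 27.5, 32.5
Σfm = 6×2.5 + 9×7.5 + 11×12.5 + 9×17.5 + 21×22.5 + 9×27.5 + 8×32.5 = 1357.5
n = Σf = 73
Mean = 1357.5 / 73 = 18.5959

18.6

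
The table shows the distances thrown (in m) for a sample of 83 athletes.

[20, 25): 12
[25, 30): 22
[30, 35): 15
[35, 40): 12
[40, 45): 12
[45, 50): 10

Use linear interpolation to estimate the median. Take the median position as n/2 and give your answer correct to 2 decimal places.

32.50

Cumulative frequencies: 12, 34, 49, 61, 73, 83
n = 83; position = n/2 = 41.5.
This falls in the class [30, 35): L = 30, F = 34, f = 15, h = 5.
Median ≈ 30 + ((41.5 − 34) / 15) × 5 = 32.5000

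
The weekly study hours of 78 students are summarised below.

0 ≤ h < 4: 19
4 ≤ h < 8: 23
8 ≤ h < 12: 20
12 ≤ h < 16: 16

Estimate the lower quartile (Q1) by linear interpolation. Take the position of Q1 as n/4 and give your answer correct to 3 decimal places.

Cumulative frequencies: 19, 42, 62, 78
n = 78; position = n/4 = 19.5.
This falls in the class 4 ≤ h < 8: L = 4, F = 19, f = 23, h = 4.
Lower quartile ≈ 4 + ((19.5 − 19) / 23) × 4 = 4.0870

4.087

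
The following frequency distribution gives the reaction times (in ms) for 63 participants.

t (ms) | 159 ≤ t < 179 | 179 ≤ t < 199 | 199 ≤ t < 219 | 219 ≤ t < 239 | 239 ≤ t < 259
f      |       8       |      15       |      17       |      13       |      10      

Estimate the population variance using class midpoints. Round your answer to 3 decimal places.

634.518

Midpoints: 169, 189, 209, 229, 249
n = 63, Σfm = 13207, mean = 209.6349
Σfm² = 2808623
Σf(m − x̄)² = Σfm² − (Σfm)²/n = 2808623 − 13207²/63 = 39974.6032
Population variance = 39974.6032 / 63 = 634.5175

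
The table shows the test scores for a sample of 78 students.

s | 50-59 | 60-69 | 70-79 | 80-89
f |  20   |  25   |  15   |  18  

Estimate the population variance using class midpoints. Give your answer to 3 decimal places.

Midpoints: 54.5, 64.5, 74.5, 84.5
n = 78, Σfm = 5341, mean = 68.4744
Σfm² = 375189.5
Σf(m − x̄)² = Σfm² − (Σfm)²/n = 375189.5 − 5341²/78 = 9467.9487
Population variance = 9467.9487 / 78 = 121.3840

121.384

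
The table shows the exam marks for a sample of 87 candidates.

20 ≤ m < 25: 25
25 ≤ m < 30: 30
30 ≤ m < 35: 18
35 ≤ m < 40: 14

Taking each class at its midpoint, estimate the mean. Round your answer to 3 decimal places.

28.707

Midpoints: 22.5, 27.5, 32.5, 37.5
Σfm = 25×22.5 + 30×27.5 + 18×32.5 + 14×37.5 = 2497.5
n = Σf = 87
Mean = 2497.5 / 87 = 28.7069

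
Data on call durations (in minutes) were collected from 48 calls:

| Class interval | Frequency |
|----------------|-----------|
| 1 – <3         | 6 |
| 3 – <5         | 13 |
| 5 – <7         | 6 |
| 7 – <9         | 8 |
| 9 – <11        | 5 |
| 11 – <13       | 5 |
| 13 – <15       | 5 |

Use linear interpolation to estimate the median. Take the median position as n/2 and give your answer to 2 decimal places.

6.67

Cumulative frequencies: 6, 19, 25, 33, 38, 43, 48
n = 48; position = n/2 = 24.
This falls in the class 5 – <7: L = 5, F = 19, f = 6, h = 2.
Median ≈ 5 + ((24 − 19) / 6) × 2 = 6.6667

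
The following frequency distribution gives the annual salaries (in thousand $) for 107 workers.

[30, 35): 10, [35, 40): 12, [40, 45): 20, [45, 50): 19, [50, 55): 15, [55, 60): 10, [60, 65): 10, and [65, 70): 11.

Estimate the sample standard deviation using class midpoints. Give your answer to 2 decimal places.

10.50

Midpoints: 32.5, 37.5, 42.5, 47.5, 52.5, 57.5, 62.5, 67.5
n = 107, Σfm = 5257.5, mean = 49.1355
Σfm² = 270018.75
Σf(m − x̄)² = Σfm² − (Σfm)²/n = 270018.75 − 5257.5²/107 = 11688.7850
Sample variance = 11688.7850 / 106 = 110.2716
Standard deviation = √110.2716 = 10.5010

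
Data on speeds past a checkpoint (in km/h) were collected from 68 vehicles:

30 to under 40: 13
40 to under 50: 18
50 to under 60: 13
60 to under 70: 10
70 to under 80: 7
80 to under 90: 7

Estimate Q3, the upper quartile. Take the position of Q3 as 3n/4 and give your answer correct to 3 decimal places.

67.000

Cumulative frequencies: 13, 31, 44, 54, 61, 68
n = 68; position = 3n/4 = 51.
This falls in the class 60 to under 70: L = 60, F = 44, f = 10, h = 10.
Upper quartile ≈ 60 + ((51 − 44) / 10) × 10 = 67.0000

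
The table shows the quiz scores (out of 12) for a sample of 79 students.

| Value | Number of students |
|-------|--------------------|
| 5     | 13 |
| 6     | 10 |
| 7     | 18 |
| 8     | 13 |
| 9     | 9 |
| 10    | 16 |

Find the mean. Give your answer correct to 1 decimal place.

7.5

Values: 5, 6, 7, 8, 9, 10
Σfx = 13×5 + 10×6 + 18×7 + 13×8 + 9×9 + 16×10 = 596
n = Σf = 79
Mean = 596 / 79 = 7.5443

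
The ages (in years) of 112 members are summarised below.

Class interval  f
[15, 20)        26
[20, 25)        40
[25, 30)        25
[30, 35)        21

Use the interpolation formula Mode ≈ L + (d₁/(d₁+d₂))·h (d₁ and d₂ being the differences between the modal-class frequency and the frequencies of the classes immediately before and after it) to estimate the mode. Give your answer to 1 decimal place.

22.4

Modal class: [20, 25) (highest frequency 40).
d₁ = 40 − 26 = 14, d₂ = 40 − 25 = 15
Mode ≈ 20 + (14/(14+15)) × 5 = 20 + 2.4138 = 22.4138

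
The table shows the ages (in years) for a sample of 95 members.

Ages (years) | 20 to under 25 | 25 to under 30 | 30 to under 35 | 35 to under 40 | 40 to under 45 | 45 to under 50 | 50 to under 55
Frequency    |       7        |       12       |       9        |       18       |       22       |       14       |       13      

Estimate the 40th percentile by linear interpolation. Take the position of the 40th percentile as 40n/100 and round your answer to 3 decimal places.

37.778

Cumulative frequencies: 7, 19, 28, 46, 68, 82, 95
n = 95; position = 40n/100 = 38.
This falls in the class 35 to under 40: L = 35, F = 28, f = 18, h = 5.
40th percentile ≈ 35 + ((38 − 28) / 18) × 5 = 37.7778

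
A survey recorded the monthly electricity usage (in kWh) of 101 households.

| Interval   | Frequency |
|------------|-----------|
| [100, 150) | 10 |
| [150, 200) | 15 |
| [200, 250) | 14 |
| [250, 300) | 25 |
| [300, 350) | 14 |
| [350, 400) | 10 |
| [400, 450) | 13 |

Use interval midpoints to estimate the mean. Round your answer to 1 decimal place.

Midpoints: 125, 175, 225, 275, 325, 375, 425
Σfm = 10×125 + 15×175 + 14×225 + 25×275 + 14×325 + 10×375 + 13×425 = 27725
n = Σf = 101
Mean = 27725 / 101 = 274.5050

274.5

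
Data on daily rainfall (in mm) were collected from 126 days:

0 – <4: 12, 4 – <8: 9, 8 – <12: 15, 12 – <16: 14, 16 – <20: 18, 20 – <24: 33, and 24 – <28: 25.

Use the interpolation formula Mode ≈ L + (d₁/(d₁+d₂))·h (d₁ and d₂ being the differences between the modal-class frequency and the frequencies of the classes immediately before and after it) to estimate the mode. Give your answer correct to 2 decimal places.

Modal class: 20 – <24 (highest frequency 33).
d₁ = 33 − 18 = 15, d₂ = 33 − 25 = 8
Mode ≈ 20 + (15/(15+8)) × 4 = 20 + 2.6087 = 22.6087

22.61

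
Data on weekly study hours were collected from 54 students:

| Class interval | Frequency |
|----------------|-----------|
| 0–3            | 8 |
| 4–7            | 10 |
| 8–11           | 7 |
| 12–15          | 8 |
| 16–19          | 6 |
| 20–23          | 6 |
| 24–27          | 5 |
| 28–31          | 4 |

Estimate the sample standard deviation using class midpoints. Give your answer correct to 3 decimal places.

Midpoints: 1.5, 5.5, 9.5, 13.5, 17.5, 21.5, 25.5, 29.5
n = 54, Σfm = 721, mean = 13.3519
Σfm² = 13753.5
Σf(m − x̄)² = Σfm² − (Σfm)²/n = 13753.5 − 721²/54 = 4126.8148
Sample variance = 4126.8148 / 53 = 77.8644
Standard deviation = √77.8644 = 8.8241

8.824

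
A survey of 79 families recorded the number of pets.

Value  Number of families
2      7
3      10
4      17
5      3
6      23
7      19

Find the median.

6

Cumulative frequencies: 7, 17, 34, 37, 60, 79
n = 79, so the median is the value in position (n+1)/2 = 40.
Position 40 falls at value 6.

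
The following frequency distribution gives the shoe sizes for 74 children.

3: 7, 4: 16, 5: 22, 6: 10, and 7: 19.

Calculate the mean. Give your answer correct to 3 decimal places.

5.243

Values: 3, 4, 5, 6, 7
Σfx = 7×3 + 16×4 + 22×5 + 10×6 + 19×7 = 388
n = Σf = 74
Mean = 388 / 74 = 5.2432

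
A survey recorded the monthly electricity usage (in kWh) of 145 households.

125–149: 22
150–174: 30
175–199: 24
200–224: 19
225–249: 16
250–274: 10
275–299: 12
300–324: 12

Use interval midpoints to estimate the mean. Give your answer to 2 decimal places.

206.83

Midpoints: 137, 162, 187, 212, 237, 262, 287, 312
Σfm = 22×137 + 30×162 + 24×187 + 19×212 + 16×237 + 10×262 + 12×287 + 12×312 = 29990
n = Σf = 145
Mean = 29990 / 145 = 206.8276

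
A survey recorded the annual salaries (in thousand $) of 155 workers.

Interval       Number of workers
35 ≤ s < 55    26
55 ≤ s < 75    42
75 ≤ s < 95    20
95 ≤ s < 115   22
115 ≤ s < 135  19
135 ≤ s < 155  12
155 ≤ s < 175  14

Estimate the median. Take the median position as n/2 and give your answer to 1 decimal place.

Cumulative frequencies: 26, 68, 88, 110, 129, 141, 155
n = 155; position = n/2 = 77.5.
This falls in the class 75 ≤ s < 95: L = 75, F = 68, f = 20, h = 20.
Median ≈ 75 + ((77.5 − 68) / 20) × 20 = 84.5000

84.5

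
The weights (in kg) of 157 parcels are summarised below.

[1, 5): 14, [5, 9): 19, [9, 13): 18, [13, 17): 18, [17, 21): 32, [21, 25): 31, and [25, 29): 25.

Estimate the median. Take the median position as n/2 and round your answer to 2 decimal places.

18.19

Cumulative frequencies: 14, 33, 51, 69, 101, 132, 157
n = 157; position = n/2 = 78.5.
This falls in the class [17, 21): L = 17, F = 69, f = 32, h = 4.
Median ≈ 17 + ((78.5 − 69) / 32) × 4 = 18.1875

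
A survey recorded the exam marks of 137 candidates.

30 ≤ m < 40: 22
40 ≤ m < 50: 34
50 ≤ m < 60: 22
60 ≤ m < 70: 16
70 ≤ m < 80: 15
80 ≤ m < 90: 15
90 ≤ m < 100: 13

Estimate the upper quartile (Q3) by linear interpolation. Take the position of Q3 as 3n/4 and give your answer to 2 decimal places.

Cumulative frequencies: 22, 56, 78, 94, 109, 124, 137
n = 137; position = 3n/4 = 102.75.
This falls in the class 70 ≤ m < 80: L = 70, F = 94, f = 15, h = 10.
Upper quartile ≈ 70 + ((102.75 − 94) / 15) × 10 = 75.8333

75.83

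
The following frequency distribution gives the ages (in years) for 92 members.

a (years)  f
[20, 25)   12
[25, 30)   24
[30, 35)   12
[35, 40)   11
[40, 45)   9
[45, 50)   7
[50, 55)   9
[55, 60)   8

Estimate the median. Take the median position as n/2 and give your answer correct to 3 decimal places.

34.167

Cumulative frequencies: 12, 36, 48, 59, 68, 75, 84, 92
n = 92; position = n/2 = 46.
This falls in the class [30, 35): L = 30, F = 36, f = 12, h = 5.
Median ≈ 30 + ((46 − 36) / 12) × 5 = 34.1667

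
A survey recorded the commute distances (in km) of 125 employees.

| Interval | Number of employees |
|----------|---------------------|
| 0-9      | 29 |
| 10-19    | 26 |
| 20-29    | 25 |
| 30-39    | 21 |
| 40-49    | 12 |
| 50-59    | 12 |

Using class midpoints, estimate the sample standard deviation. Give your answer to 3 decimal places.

16.037

Midpoints: 4.5, 14.5, 24.5, 34.5, 44.5, 54.5
n = 125, Σfm = 3032.5, mean = 24.2600
Σfm² = 105461.25
Σf(m − x̄)² = Σfm² − (Σfm)²/n = 105461.25 − 3032.5²/125 = 31892.8000
Sample variance = 31892.8000 / 124 = 257.2000
Standard deviation = √257.2000 = 16.0375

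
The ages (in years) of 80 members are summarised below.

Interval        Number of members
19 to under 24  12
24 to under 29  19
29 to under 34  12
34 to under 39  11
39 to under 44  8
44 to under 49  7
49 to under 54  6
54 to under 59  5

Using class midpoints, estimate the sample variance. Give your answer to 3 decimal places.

113.149

Midpoints: 21.5, 26.5, 31.5, 36.5, 41.5, 46.5, 51.5, 56.5
n = 80, Σfm = 2790, mean = 34.8750
Σfm² = 106240
Σf(m − x̄)² = Σfm² − (Σfm)²/n = 106240 − 2790²/80 = 8938.7500
Sample variance = 8938.7500 / 79 = 113.1487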